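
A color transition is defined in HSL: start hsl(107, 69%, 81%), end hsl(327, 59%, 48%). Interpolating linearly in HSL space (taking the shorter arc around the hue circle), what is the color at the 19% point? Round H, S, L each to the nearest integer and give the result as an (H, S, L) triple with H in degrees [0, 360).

Hue: 327 − 107 = 220°, but |220| > 180 so the shorter arc goes the other way: Δh = 220 − 360 = -140°.
H = 107 + 0.19 × (-140) = 80.4 → 80°
S = 69 + 0.19 × (59 − 69) = 67.1 → 67%
L = 81 + 0.19 × (48 − 81) = 74.73 → 75%

(80, 67, 75)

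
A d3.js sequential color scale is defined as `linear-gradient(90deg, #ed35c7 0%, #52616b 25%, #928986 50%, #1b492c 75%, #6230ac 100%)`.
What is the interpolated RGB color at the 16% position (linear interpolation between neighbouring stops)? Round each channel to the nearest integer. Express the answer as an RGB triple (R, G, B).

16% lies between the 0% and 25% stops, so the local fraction is t = (16 − 0)/(25 − 0) = 16/25 ≈ 0.64.
#ed35c7 → (237, 53, 199); #52616b → (82, 97, 107).
R = 237 + 0.64 × (82 − 237) = 137.8 → 138
G = 53 + 0.64 × (97 − 53) = 81.16 → 81
B = 199 + 0.64 × (107 − 199) = 140.12 → 140

(138, 81, 140)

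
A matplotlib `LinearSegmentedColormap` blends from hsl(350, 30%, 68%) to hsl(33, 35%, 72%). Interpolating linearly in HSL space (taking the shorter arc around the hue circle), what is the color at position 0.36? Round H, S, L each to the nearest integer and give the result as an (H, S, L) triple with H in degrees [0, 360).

Hue: 33 − 350 = -317°, but |-317| > 180 so the shorter arc goes the other way: Δh = -317 + 360 = 43°.
H = 350 + 0.36 × (43) = 365.48 → 365 → 365 mod 360 = 5°
S = 30 + 0.36 × (35 − 30) = 31.8 → 32%
L = 68 + 0.36 × (72 − 68) = 69.44 → 69%

(5, 32, 69)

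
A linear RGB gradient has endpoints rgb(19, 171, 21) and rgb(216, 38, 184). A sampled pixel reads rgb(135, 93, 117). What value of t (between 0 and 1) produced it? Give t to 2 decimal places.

Invert the lerp on the R channel (largest span, 197): t = (135 − 19) / (216 − 19) = 116/197 = 0.58883.
Check on G: (93 − 171)/(38 − 171) = 0.5865 ✓

0.59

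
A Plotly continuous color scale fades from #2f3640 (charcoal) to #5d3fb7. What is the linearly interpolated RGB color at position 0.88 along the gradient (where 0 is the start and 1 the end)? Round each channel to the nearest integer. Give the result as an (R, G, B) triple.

#2f3640 → (47, 54, 64); #5d3fb7 → (93, 63, 183).
R = 47 + 0.88 × (93 − 47) = 47 + 0.88 × 46 = 87.48 → 87
G = 54 + 0.88 × (63 − 54) = 54 + 0.88 × 9 = 61.92 → 62
B = 64 + 0.88 × (183 − 64) = 64 + 0.88 × 119 = 168.72 → 169

(87, 62, 169)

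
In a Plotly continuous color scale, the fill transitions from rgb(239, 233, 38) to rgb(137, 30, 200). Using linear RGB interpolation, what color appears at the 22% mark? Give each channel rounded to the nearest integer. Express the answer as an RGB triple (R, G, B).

(217, 188, 74)

22% corresponds to t = 0.22.
R = 239 + 0.22 × (137 − 239) = 239 + 0.22 × -102 = 216.56 → 217
G = 233 + 0.22 × (30 − 233) = 233 + 0.22 × -203 = 188.34 → 188
B = 38 + 0.22 × (200 − 38) = 38 + 0.22 × 162 = 73.64 → 74
So the blended color is (217, 188, 74), about #d9bc4a.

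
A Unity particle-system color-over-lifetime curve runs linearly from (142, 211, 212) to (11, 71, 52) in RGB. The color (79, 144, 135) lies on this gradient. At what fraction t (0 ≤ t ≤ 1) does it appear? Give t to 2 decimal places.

Invert the lerp on the B channel (largest span, 160): t = (135 − 212) / (52 − 212) = -77/-160 = 0.48125.
Check on R: (79 − 142)/(11 − 142) = 0.4809 ✓

0.48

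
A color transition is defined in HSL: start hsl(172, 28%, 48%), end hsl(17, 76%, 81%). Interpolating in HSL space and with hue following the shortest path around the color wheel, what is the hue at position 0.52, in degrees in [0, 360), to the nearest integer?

91

Hue arc: Δh = 17 − 172 = -155° (|Δh| ≤ 180, already the shorter path).
H = 172 + 0.52 × (-155) = 91.4 → 91°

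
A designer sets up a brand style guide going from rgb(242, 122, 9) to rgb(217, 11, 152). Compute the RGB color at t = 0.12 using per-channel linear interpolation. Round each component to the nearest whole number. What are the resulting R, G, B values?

R = 242 + 0.12 × (217 − 242) = 242 + 0.12 × -25 = 239 → 239
G = 122 + 0.12 × (11 − 122) = 122 + 0.12 × -111 = 108.68 → 109
B = 9 + 0.12 × (152 − 9) = 9 + 0.12 × 143 = 26.16 → 26

(239, 109, 26)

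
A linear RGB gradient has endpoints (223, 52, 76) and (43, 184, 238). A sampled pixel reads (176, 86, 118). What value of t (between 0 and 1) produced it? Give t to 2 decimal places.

Invert the lerp on the R channel (largest span, 180): t = (176 − 223) / (43 − 223) = -47/-180 = 0.26111.
Check on G: (86 − 52)/(184 − 52) = 0.2576 ✓

0.26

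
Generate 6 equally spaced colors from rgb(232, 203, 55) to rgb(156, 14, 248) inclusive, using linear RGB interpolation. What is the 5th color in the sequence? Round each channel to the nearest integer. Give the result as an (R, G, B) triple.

With 6 swatches and endpoints inclusive, swatch 5 sits at t = (5 − 1)/(6 − 1) = 4/5 ≈ 0.8.
R = 232 + 0.8 × (156 − 232) = 171.2 → 171
G = 203 + 0.8 × (14 − 203) = 51.8 → 52
B = 55 + 0.8 × (248 − 55) = 209.4 → 209

(171, 52, 209)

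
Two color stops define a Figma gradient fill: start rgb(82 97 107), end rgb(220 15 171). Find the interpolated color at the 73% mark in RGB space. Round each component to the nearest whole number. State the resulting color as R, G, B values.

(183, 37, 154)

73% corresponds to t = 0.73.
R = 82 + 0.73 × (220 − 82) = 82 + 0.73 × 138 = 182.74 → 183
G = 97 + 0.73 × (15 − 97) = 97 + 0.73 × -82 = 37.14 → 37
B = 107 + 0.73 × (171 − 107) = 107 + 0.73 × 64 = 153.72 → 154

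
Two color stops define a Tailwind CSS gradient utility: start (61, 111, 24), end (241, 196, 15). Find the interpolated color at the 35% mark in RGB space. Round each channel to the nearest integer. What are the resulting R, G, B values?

(124, 141, 21)

35% corresponds to t = 0.35.
R = 61 + 0.35 × (241 − 61) = 61 + 0.35 × 180 = 124 → 124
G = 111 + 0.35 × (196 − 111) = 111 + 0.35 × 85 = 140.75 → 141
B = 24 + 0.35 × (15 − 24) = 24 + 0.35 × -9 = 20.85 → 21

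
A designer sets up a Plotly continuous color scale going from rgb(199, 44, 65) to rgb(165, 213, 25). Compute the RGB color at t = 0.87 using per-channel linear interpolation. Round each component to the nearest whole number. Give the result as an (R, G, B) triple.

(169, 191, 30)

R = 199 + 0.87 × (165 − 199) = 199 + 0.87 × -34 = 169.42 → 169
G = 44 + 0.87 × (213 − 44) = 44 + 0.87 × 169 = 191.03 → 191
B = 65 + 0.87 × (25 − 65) = 65 + 0.87 × -40 = 30.2 → 30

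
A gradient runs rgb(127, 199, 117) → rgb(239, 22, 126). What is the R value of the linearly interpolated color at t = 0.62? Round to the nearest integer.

196

R = 127 + 0.62 × (239 − 127) = 196.44 → 196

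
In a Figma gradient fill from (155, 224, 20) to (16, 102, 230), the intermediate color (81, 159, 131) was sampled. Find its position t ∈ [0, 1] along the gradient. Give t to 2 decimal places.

0.53

Invert the lerp on the B channel (largest span, 210): t = (131 − 20) / (230 − 20) = 111/210 = 0.52857.
Check on R: (81 − 155)/(16 − 155) = 0.5324 ✓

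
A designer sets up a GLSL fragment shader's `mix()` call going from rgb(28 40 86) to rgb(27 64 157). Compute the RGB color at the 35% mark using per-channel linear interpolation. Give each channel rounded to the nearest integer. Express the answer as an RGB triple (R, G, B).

(28, 48, 111)

35% corresponds to t = 0.35.
R = 28 + 0.35 × (27 − 28) = 28 + 0.35 × -1 = 27.65 → 28
G = 40 + 0.35 × (64 − 40) = 40 + 0.35 × 24 = 48.4 → 48
B = 86 + 0.35 × (157 − 86) = 86 + 0.35 × 71 = 110.85 → 111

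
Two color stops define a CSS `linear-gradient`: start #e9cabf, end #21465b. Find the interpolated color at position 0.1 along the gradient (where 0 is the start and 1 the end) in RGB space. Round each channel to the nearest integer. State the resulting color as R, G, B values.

(213, 189, 181)

#e9cabf → (233, 202, 191); #21465b → (33, 70, 91).
R = 233 + 0.1 × (33 − 233) = 233 + 0.1 × -200 = 213 → 213
G = 202 + 0.1 × (70 − 202) = 202 + 0.1 × -132 = 188.8 → 189
B = 191 + 0.1 × (91 − 191) = 191 + 0.1 × -100 = 181 → 181
So the blended color is (213, 189, 181), about #d5bdb5.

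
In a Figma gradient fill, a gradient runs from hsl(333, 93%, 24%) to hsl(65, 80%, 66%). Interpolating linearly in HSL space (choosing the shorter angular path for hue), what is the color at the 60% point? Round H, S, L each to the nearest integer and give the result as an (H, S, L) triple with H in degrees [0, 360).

Hue: 65 − 333 = -268°, but |-268| > 180 so the shorter arc goes the other way: Δh = -268 + 360 = 92°.
H = 333 + 0.6 × (92) = 388.2 → 388 → 388 mod 360 = 28°
S = 93 + 0.6 × (80 − 93) = 85.2 → 85%
L = 24 + 0.6 × (66 − 24) = 49.2 → 49%

(28, 85, 49)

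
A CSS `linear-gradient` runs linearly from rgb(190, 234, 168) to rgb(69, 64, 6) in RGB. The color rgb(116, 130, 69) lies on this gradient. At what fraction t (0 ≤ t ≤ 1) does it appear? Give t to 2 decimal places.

Invert the lerp on the G channel (largest span, 170): t = (130 − 234) / (64 − 234) = -104/-170 = 0.61176.
Check on R: (116 − 190)/(69 − 190) = 0.6116 ✓

0.61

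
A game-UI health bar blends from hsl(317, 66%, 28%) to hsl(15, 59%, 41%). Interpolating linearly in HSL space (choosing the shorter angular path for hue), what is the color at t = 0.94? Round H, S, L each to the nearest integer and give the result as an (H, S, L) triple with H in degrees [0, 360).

Hue: 15 − 317 = -302°, but |-302| > 180 so the shorter arc goes the other way: Δh = -302 + 360 = 58°.
H = 317 + 0.94 × (58) = 371.52 → 372 → 372 mod 360 = 12°
S = 66 + 0.94 × (59 − 66) = 59.42 → 59%
L = 28 + 0.94 × (41 − 28) = 40.22 → 40%

(12, 59, 40)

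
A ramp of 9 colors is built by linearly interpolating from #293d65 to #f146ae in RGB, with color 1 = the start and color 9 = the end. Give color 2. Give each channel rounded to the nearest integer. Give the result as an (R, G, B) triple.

With 9 swatches and endpoints inclusive, swatch 2 sits at t = (2 − 1)/(9 − 1) = 1/8 ≈ 0.125.
#293d65 → (41, 61, 101); #f146ae → (241, 70, 174).
R = 41 + 0.125 × (241 − 41) = 66 → 66
G = 61 + 0.125 × (70 − 61) = 62.125 → 62
B = 101 + 0.125 × (174 − 101) = 110.125 → 110

(66, 62, 110)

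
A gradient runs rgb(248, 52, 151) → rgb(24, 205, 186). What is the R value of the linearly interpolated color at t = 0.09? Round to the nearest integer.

R = 248 + 0.09 × (24 − 248) = 227.84 → 228

228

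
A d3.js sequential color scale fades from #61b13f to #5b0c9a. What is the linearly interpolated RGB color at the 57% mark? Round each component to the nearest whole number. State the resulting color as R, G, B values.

(94, 83, 115)

#61b13f → (97, 177, 63); #5b0c9a → (91, 12, 154).
57% corresponds to t = 0.57.
R = 97 + 0.57 × (91 − 97) = 97 + 0.57 × -6 = 93.58 → 94
G = 177 + 0.57 × (12 − 177) = 177 + 0.57 × -165 = 82.95 → 83
B = 63 + 0.57 × (154 − 63) = 63 + 0.57 × 91 = 114.87 → 115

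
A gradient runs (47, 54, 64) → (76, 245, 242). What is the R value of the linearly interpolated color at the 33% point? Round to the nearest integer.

57

R = 47 + 0.33 × (76 − 47) = 56.57 → 57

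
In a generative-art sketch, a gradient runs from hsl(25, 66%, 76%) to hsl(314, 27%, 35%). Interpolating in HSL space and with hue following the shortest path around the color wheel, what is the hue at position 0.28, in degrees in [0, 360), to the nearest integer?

Hue: 314 − 25 = 289°, but |289| > 180 so the shorter arc goes the other way: Δh = 289 − 360 = -71°.
H = 25 + 0.28 × (-71) = 5.12 → 5°

5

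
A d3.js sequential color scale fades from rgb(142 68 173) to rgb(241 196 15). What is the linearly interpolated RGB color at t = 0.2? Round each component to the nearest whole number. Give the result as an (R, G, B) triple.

(162, 94, 141)

R = 142 + 0.2 × (241 − 142) = 142 + 0.2 × 99 = 161.8 → 162
G = 68 + 0.2 × (196 − 68) = 68 + 0.2 × 128 = 93.6 → 94
B = 173 + 0.2 × (15 − 173) = 173 + 0.2 × -158 = 141.4 → 141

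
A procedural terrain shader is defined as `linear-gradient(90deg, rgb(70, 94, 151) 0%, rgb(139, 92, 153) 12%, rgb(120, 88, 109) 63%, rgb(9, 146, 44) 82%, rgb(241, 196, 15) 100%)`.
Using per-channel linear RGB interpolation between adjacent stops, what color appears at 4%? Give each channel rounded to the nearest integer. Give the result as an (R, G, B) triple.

4% lies between the 0% and 12% stops, so the local fraction is t = (4 − 0)/(12 − 0) = 4/12 ≈ 0.3333.
R = 70 + 0.3333 × (139 − 70) = 92.998 → 93
G = 94 + 0.3333 × (92 − 94) = 93.333 → 93
B = 151 + 0.3333 × (153 − 151) = 151.667 → 152

(93, 93, 152)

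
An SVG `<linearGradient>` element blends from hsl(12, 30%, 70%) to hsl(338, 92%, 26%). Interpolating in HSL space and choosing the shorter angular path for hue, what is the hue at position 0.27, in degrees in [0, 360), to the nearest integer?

Hue: 338 − 12 = 326°, but |326| > 180 so the shorter arc goes the other way: Δh = 326 − 360 = -34°.
H = 12 + 0.27 × (-34) = 2.82 → 3°

3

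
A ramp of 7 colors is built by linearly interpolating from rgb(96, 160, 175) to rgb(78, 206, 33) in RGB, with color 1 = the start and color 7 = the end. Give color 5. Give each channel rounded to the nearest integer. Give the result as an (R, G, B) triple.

With 7 swatches and endpoints inclusive, swatch 5 sits at t = (5 − 1)/(7 − 1) = 4/6 ≈ 0.6667.
R = 96 + 0.6667 × (78 − 96) = 83.999 → 84
G = 160 + 0.6667 × (206 − 160) = 190.668 → 191
B = 175 + 0.6667 × (33 − 175) = 80.329 → 80

(84, 191, 80)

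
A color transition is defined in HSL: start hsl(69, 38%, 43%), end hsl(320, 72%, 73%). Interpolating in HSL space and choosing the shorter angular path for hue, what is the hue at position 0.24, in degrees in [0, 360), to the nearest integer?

43

Hue: 320 − 69 = 251°, but |251| > 180 so the shorter arc goes the other way: Δh = 251 − 360 = -109°.
H = 69 + 0.24 × (-109) = 42.84 → 43°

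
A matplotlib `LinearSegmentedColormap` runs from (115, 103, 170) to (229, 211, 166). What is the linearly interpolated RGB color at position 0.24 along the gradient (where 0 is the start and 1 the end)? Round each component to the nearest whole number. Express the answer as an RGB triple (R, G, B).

R = 115 + 0.24 × (229 − 115) = 115 + 0.24 × 114 = 142.36 → 142
G = 103 + 0.24 × (211 − 103) = 103 + 0.24 × 108 = 128.92 → 129
B = 170 + 0.24 × (166 − 170) = 170 + 0.24 × -4 = 169.04 → 169

(142, 129, 169)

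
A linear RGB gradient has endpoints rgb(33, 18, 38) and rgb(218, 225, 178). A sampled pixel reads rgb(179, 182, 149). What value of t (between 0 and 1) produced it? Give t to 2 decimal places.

Invert the lerp on the G channel (largest span, 207): t = (182 − 18) / (225 − 18) = 164/207 = 0.79227.
Check on R: (179 − 33)/(218 − 33) = 0.7892 ✓

0.79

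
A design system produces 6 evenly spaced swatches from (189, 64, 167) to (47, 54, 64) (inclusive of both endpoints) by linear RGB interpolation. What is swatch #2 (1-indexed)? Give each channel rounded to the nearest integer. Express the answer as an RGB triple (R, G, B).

With 6 swatches and endpoints inclusive, swatch 2 sits at t = (2 − 1)/(6 − 1) = 1/5 ≈ 0.2.
R = 189 + 0.2 × (47 − 189) = 160.6 → 161
G = 64 + 0.2 × (54 − 64) = 62 → 62
B = 167 + 0.2 × (64 − 167) = 146.4 → 146

(161, 62, 146)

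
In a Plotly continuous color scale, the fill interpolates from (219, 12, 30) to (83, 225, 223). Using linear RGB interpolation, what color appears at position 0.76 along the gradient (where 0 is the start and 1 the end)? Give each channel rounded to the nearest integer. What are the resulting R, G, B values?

R = 219 + 0.76 × (83 − 219) = 219 + 0.76 × -136 = 115.64 → 116
G = 12 + 0.76 × (225 − 12) = 12 + 0.76 × 213 = 173.88 → 174
B = 30 + 0.76 × (223 − 30) = 30 + 0.76 × 193 = 176.68 → 177
So the blended color is (116, 174, 177), about #74aeb1.

(116, 174, 177)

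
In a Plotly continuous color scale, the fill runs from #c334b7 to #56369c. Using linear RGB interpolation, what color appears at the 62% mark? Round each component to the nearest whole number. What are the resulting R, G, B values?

#c334b7 → (195, 52, 183); #56369c → (86, 54, 156).
62% corresponds to t = 0.62.
R = 195 + 0.62 × (86 − 195) = 195 + 0.62 × -109 = 127.42 → 127
G = 52 + 0.62 × (54 − 52) = 52 + 0.62 × 2 = 53.24 → 53
B = 183 + 0.62 × (156 − 183) = 183 + 0.62 × -27 = 166.26 → 166

(127, 53, 166)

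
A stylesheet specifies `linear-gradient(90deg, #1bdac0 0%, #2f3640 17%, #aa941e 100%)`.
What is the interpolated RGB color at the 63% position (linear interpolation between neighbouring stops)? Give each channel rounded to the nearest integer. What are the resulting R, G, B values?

63% lies between the 17% and 100% stops, so the local fraction is t = (63 − 17)/(100 − 17) = 46/83 ≈ 0.5542.
#2f3640 → (47, 54, 64); #aa941e → (170, 148, 30).
R = 47 + 0.5542 × (170 − 47) = 115.167 → 115
G = 54 + 0.5542 × (148 − 54) = 106.095 → 106
B = 64 + 0.5542 × (30 − 64) = 45.157 → 45

(115, 106, 45)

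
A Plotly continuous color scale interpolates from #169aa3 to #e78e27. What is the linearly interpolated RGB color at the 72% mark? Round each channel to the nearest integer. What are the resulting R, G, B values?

#169aa3 → (22, 154, 163); #e78e27 → (231, 142, 39).
72% corresponds to t = 0.72.
R = 22 + 0.72 × (231 − 22) = 22 + 0.72 × 209 = 172.48 → 172
G = 154 + 0.72 × (142 − 154) = 154 + 0.72 × -12 = 145.36 → 145
B = 163 + 0.72 × (39 − 163) = 163 + 0.72 × -124 = 73.72 → 74
So the blended color is (172, 145, 74), about #ac914a.

(172, 145, 74)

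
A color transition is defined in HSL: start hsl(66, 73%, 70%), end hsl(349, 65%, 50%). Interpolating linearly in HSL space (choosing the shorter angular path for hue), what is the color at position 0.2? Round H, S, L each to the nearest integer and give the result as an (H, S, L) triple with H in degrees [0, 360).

Hue: 349 − 66 = 283°, but |283| > 180 so the shorter arc goes the other way: Δh = 283 − 360 = -77°.
H = 66 + 0.2 × (-77) = 50.6 → 51°
S = 73 + 0.2 × (65 − 73) = 71.4 → 71%
L = 70 + 0.2 × (50 − 70) = 66 → 66%

(51, 71, 66)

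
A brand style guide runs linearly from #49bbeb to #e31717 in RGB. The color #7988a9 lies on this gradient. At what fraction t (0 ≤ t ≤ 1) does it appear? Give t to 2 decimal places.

0.31

Invert the lerp on the B channel (largest span, 212): t = (169 − 235) / (23 − 235) = -66/-212 = 0.31132.
Check on R: (121 − 73)/(227 − 73) = 0.3117 ✓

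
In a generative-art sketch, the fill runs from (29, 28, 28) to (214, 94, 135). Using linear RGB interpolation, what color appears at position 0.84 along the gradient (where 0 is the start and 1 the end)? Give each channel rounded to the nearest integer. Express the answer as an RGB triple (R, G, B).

R = 29 + 0.84 × (214 − 29) = 29 + 0.84 × 185 = 184.4 → 184
G = 28 + 0.84 × (94 − 28) = 28 + 0.84 × 66 = 83.44 → 83
B = 28 + 0.84 × (135 − 28) = 28 + 0.84 × 107 = 117.88 → 118

(184, 83, 118)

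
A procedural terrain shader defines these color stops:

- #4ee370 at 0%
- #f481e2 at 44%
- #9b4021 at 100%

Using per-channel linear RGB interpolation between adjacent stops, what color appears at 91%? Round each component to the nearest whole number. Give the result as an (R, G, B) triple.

91% lies between the 44% and 100% stops, so the local fraction is t = (91 − 44)/(100 − 44) = 47/56 ≈ 0.8393.
#f481e2 → (244, 129, 226); #9b4021 → (155, 64, 33).
R = 244 + 0.8393 × (155 − 244) = 169.302 → 169
G = 129 + 0.8393 × (64 − 129) = 74.445 → 74
B = 226 + 0.8393 × (33 − 226) = 64.015 → 64

(169, 74, 64)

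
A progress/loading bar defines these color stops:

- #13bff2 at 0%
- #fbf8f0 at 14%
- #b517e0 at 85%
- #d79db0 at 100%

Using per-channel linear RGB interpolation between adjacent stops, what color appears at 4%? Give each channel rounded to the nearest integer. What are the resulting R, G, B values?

4% lies between the 0% and 14% stops, so the local fraction is t = (4 − 0)/(14 − 0) = 4/14 ≈ 0.2857.
#13bff2 → (19, 191, 242); #fbf8f0 → (251, 248, 240).
R = 19 + 0.2857 × (251 − 19) = 85.282 → 85
G = 191 + 0.2857 × (248 − 191) = 207.285 → 207
B = 242 + 0.2857 × (240 − 242) = 241.429 → 241

(85, 207, 241)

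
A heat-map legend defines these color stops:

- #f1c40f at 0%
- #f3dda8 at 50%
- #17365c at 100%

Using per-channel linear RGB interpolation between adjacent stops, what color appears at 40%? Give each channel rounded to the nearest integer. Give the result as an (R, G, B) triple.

(243, 216, 137)

40% lies between the 0% and 50% stops, so the local fraction is t = (40 − 0)/(50 − 0) = 40/50 ≈ 0.8.
#f1c40f → (241, 196, 15); #f3dda8 → (243, 221, 168).
R = 241 + 0.8 × (243 − 241) = 242.6 → 243
G = 196 + 0.8 × (221 − 196) = 216 → 216
B = 15 + 0.8 × (168 − 15) = 137.4 → 137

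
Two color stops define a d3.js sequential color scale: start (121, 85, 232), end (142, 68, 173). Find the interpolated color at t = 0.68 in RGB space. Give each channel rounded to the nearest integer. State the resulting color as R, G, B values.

R = 121 + 0.68 × (142 − 121) = 121 + 0.68 × 21 = 135.28 → 135
G = 85 + 0.68 × (68 − 85) = 85 + 0.68 × -17 = 73.44 → 73
B = 232 + 0.68 × (173 − 232) = 232 + 0.68 × -59 = 191.88 → 192

(135, 73, 192)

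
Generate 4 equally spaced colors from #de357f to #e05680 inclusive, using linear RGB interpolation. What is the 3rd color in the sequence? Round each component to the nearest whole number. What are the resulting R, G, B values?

(223, 75, 128)

With 4 swatches and endpoints inclusive, swatch 3 sits at t = (3 − 1)/(4 − 1) = 2/3 ≈ 0.6667.
#de357f → (222, 53, 127); #e05680 → (224, 86, 128).
R = 222 + 0.6667 × (224 − 222) = 223.333 → 223
G = 53 + 0.6667 × (86 − 53) = 75.001 → 75
B = 127 + 0.6667 × (128 − 127) = 127.667 → 128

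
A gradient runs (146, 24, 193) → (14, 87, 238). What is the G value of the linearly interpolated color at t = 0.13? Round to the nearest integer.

32

G = 24 + 0.13 × (87 − 24) = 32.19 → 32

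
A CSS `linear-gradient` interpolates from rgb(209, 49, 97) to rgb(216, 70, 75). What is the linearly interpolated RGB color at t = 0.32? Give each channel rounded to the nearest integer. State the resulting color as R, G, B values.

R = 209 + 0.32 × (216 − 209) = 209 + 0.32 × 7 = 211.24 → 211
G = 49 + 0.32 × (70 − 49) = 49 + 0.32 × 21 = 55.72 → 56
B = 97 + 0.32 × (75 − 97) = 97 + 0.32 × -22 = 89.96 → 90

(211, 56, 90)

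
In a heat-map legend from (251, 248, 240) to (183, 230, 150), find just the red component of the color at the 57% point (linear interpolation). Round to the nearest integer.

R = 251 + 0.57 × (183 − 251) = 212.24 → 212

212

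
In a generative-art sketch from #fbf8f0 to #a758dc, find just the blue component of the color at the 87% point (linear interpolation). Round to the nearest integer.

B₁ = 240 (from #fbf8f0), B₂ = 220 (from #a758dc).
B = 240 + 0.87 × (220 − 240) = 222.6 → 223

223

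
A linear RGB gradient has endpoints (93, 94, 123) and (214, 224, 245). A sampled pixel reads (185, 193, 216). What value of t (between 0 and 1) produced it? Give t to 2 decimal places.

Invert the lerp on the G channel (largest span, 130): t = (193 − 94) / (224 − 94) = 99/130 = 0.76154.
Check on R: (185 − 93)/(214 − 93) = 0.7603 ✓

0.76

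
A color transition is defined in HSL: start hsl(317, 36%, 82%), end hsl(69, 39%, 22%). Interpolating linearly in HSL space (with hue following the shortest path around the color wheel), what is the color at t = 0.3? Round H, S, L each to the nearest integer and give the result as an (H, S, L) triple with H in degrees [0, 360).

Hue: 69 − 317 = -248°, but |-248| > 180 so the shorter arc goes the other way: Δh = -248 + 360 = 112°.
H = 317 + 0.3 × (112) = 350.6 → 351°
S = 36 + 0.3 × (39 − 36) = 36.9 → 37%
L = 82 + 0.3 × (22 − 82) = 64 → 64%

(351, 37, 64)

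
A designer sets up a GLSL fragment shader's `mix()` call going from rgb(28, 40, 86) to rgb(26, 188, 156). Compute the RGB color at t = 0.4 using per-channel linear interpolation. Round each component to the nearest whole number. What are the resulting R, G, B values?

(27, 99, 114)

R = 28 + 0.4 × (26 − 28) = 28 + 0.4 × -2 = 27.2 → 27
G = 40 + 0.4 × (188 − 40) = 40 + 0.4 × 148 = 99.2 → 99
B = 86 + 0.4 × (156 − 86) = 86 + 0.4 × 70 = 114 → 114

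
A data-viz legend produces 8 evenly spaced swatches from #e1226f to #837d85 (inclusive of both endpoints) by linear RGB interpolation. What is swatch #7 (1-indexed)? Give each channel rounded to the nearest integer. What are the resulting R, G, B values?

With 8 swatches and endpoints inclusive, swatch 7 sits at t = (7 − 1)/(8 − 1) = 6/7 ≈ 0.8571.
#e1226f → (225, 34, 111); #837d85 → (131, 125, 133).
R = 225 + 0.8571 × (131 − 225) = 144.433 → 144
G = 34 + 0.8571 × (125 − 34) = 111.996 → 112
B = 111 + 0.8571 × (133 − 111) = 129.856 → 130

(144, 112, 130)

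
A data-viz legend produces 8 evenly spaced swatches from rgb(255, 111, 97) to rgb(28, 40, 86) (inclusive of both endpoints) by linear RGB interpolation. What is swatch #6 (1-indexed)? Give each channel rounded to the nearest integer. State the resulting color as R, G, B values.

With 8 swatches and endpoints inclusive, swatch 6 sits at t = (6 − 1)/(8 − 1) = 5/7 ≈ 0.7143.
R = 255 + 0.7143 × (28 − 255) = 92.854 → 93
G = 111 + 0.7143 × (40 − 111) = 60.285 → 60
B = 97 + 0.7143 × (86 − 97) = 89.143 → 89

(93, 60, 89)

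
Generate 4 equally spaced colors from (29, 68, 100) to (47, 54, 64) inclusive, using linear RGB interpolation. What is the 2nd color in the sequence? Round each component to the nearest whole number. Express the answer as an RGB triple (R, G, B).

With 4 swatches and endpoints inclusive, swatch 2 sits at t = (2 − 1)/(4 − 1) = 1/3 ≈ 0.3333.
R = 29 + 0.3333 × (47 − 29) = 34.999 → 35
G = 68 + 0.3333 × (54 − 68) = 63.334 → 63
B = 100 + 0.3333 × (64 − 100) = 88.001 → 88

(35, 63, 88)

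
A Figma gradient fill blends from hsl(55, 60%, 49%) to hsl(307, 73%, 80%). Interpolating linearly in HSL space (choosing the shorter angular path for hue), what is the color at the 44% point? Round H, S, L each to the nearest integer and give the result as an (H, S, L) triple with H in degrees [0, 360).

Hue: 307 − 55 = 252°, but |252| > 180 so the shorter arc goes the other way: Δh = 252 − 360 = -108°.
H = 55 + 0.44 × (-108) = 7.48 → 7°
S = 60 + 0.44 × (73 − 60) = 65.72 → 66%
L = 49 + 0.44 × (80 − 49) = 62.64 → 63%

(7, 66, 63)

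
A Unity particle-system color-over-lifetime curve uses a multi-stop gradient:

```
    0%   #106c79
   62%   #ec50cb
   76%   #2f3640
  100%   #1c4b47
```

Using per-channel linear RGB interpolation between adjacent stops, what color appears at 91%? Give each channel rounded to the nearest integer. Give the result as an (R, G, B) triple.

(35, 67, 68)

91% lies between the 76% and 100% stops, so the local fraction is t = (91 − 76)/(100 − 76) = 15/24 ≈ 0.625.
#2f3640 → (47, 54, 64); #1c4b47 → (28, 75, 71).
R = 47 + 0.625 × (28 − 47) = 35.125 → 35
G = 54 + 0.625 × (75 − 54) = 67.125 → 67
B = 64 + 0.625 × (71 − 64) = 68.375 → 68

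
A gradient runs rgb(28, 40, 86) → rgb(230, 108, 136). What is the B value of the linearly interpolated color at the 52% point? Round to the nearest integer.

112

B = 86 + 0.52 × (136 − 86) = 112 → 112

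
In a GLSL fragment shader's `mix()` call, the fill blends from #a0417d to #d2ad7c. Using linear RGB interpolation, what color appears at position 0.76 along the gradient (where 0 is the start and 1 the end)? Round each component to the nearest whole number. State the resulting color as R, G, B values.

(198, 147, 124)

#a0417d → (160, 65, 125); #d2ad7c → (210, 173, 124).
R = 160 + 0.76 × (210 − 160) = 160 + 0.76 × 50 = 198 → 198
G = 65 + 0.76 × (173 − 65) = 65 + 0.76 × 108 = 147.08 → 147
B = 125 + 0.76 × (124 − 125) = 125 + 0.76 × -1 = 124.24 → 124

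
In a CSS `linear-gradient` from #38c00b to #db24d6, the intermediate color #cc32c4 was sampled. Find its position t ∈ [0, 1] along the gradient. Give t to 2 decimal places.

Invert the lerp on the B channel (largest span, 203): t = (196 − 11) / (214 − 11) = 185/203 = 0.91133.
Check on R: (204 − 56)/(219 − 56) = 0.908 ✓

0.91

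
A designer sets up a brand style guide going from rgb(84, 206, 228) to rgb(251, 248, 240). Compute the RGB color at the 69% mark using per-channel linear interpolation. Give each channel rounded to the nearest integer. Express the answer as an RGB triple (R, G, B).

(199, 235, 236)

69% corresponds to t = 0.69.
R = 84 + 0.69 × (251 − 84) = 84 + 0.69 × 167 = 199.23 → 199
G = 206 + 0.69 × (248 − 206) = 206 + 0.69 × 42 = 234.98 → 235
B = 228 + 0.69 × (240 − 228) = 228 + 0.69 × 12 = 236.28 → 236
So the blended color is (199, 235, 236), about #c7ebec.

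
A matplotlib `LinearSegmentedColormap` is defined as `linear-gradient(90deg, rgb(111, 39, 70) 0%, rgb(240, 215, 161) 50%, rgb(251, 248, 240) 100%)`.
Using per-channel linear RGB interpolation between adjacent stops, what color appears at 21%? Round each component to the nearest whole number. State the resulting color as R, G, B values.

(165, 113, 108)

21% lies between the 0% and 50% stops, so the local fraction is t = (21 − 0)/(50 − 0) = 21/50 ≈ 0.42.
R = 111 + 0.42 × (240 − 111) = 165.18 → 165
G = 39 + 0.42 × (215 − 39) = 112.92 → 113
B = 70 + 0.42 × (161 − 70) = 108.22 → 108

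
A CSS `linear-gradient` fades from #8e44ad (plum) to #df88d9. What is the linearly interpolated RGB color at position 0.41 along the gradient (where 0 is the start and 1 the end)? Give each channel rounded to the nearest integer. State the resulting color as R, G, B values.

#8e44ad → (142, 68, 173); #df88d9 → (223, 136, 217).
R = 142 + 0.41 × (223 − 142) = 142 + 0.41 × 81 = 175.21 → 175
G = 68 + 0.41 × (136 − 68) = 68 + 0.41 × 68 = 95.88 → 96
B = 173 + 0.41 × (217 − 173) = 173 + 0.41 × 44 = 191.04 → 191

(175, 96, 191)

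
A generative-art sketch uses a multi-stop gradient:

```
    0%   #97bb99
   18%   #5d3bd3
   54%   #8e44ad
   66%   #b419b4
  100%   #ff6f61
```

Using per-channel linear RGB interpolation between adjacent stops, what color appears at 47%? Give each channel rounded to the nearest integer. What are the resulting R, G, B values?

47% lies between the 18% and 54% stops, so the local fraction is t = (47 − 18)/(54 − 18) = 29/36 ≈ 0.8056.
#5d3bd3 → (93, 59, 211); #8e44ad → (142, 68, 173).
R = 93 + 0.8056 × (142 − 93) = 132.474 → 132
G = 59 + 0.8056 × (68 − 59) = 66.25 → 66
B = 211 + 0.8056 × (173 − 211) = 180.387 → 180

(132, 66, 180)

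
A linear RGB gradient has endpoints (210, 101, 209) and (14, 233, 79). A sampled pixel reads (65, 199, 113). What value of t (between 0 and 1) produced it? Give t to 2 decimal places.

Invert the lerp on the R channel (largest span, 196): t = (65 − 210) / (14 − 210) = -145/-196 = 0.7398.
Check on G: (199 − 101)/(233 − 101) = 0.7424 ✓

0.74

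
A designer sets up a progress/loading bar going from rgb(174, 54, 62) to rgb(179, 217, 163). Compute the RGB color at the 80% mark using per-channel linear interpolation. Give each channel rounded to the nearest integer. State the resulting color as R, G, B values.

(178, 184, 143)

80% corresponds to t = 0.8.
R = 174 + 0.8 × (179 − 174) = 174 + 0.8 × 5 = 178 → 178
G = 54 + 0.8 × (217 − 54) = 54 + 0.8 × 163 = 184.4 → 184
B = 62 + 0.8 × (163 − 62) = 62 + 0.8 × 101 = 142.8 → 143
So the blended color is (178, 184, 143), about #b2b88f.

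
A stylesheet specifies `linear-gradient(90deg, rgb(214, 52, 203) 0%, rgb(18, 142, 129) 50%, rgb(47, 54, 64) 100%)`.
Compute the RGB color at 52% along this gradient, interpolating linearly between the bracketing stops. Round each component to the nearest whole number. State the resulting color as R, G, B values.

(19, 138, 126)

52% lies between the 50% and 100% stops, so the local fraction is t = (52 − 50)/(100 − 50) = 2/50 ≈ 0.04.
R = 18 + 0.04 × (47 − 18) = 19.16 → 19
G = 142 + 0.04 × (54 − 142) = 138.48 → 138
B = 129 + 0.04 × (64 − 129) = 126.4 → 126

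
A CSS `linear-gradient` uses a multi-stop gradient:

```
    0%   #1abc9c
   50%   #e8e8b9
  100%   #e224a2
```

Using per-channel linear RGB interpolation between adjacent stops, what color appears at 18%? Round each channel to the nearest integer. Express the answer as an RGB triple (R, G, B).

18% lies between the 0% and 50% stops, so the local fraction is t = (18 − 0)/(50 − 0) = 18/50 ≈ 0.36.
#1abc9c → (26, 188, 156); #e8e8b9 → (232, 232, 185).
R = 26 + 0.36 × (232 − 26) = 100.16 → 100
G = 188 + 0.36 × (232 − 188) = 203.84 → 204
B = 156 + 0.36 × (185 − 156) = 166.44 → 166

(100, 204, 166)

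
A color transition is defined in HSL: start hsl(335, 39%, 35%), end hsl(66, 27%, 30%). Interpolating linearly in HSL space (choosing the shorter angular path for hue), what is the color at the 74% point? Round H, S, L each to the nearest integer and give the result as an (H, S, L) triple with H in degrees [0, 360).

Hue: 66 − 335 = -269°, but |-269| > 180 so the shorter arc goes the other way: Δh = -269 + 360 = 91°.
H = 335 + 0.74 × (91) = 402.34 → 402 → 402 mod 360 = 42°
S = 39 + 0.74 × (27 − 39) = 30.12 → 30%
L = 35 + 0.74 × (30 − 35) = 31.3 → 31%

(42, 30, 31)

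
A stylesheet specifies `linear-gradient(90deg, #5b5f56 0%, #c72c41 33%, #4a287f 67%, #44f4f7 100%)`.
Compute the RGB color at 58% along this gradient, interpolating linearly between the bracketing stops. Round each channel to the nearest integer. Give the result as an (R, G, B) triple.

(107, 41, 111)

58% lies between the 33% and 67% stops, so the local fraction is t = (58 − 33)/(67 − 33) = 25/34 ≈ 0.7353.
#c72c41 → (199, 44, 65); #4a287f → (74, 40, 127).
R = 199 + 0.7353 × (74 − 199) = 107.088 → 107
G = 44 + 0.7353 × (40 − 44) = 41.059 → 41
B = 65 + 0.7353 × (127 − 65) = 110.589 → 111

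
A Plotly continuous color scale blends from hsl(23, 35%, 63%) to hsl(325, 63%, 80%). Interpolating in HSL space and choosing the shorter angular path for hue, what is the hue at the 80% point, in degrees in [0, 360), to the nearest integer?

337

Hue: 325 − 23 = 302°, but |302| > 180 so the shorter arc goes the other way: Δh = 302 − 360 = -58°.
H = 23 + 0.8 × (-58) = -23.4 → -23 → -23 mod 360 = 337°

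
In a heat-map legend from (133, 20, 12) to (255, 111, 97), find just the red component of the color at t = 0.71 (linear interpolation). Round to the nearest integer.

220

R = 133 + 0.71 × (255 − 133) = 219.62 → 220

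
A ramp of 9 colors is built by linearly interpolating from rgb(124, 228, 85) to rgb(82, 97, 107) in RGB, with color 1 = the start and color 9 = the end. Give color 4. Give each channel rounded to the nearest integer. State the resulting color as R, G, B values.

With 9 swatches and endpoints inclusive, swatch 4 sits at t = (4 − 1)/(9 − 1) = 3/8 ≈ 0.375.
R = 124 + 0.375 × (82 − 124) = 108.25 → 108
G = 228 + 0.375 × (97 − 228) = 178.875 → 179
B = 85 + 0.375 × (107 − 85) = 93.25 → 93

(108, 179, 93)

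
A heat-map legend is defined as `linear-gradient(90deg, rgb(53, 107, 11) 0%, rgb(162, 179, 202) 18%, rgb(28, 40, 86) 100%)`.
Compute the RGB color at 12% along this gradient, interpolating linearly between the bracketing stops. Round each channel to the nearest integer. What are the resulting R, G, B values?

12% lies between the 0% and 18% stops, so the local fraction is t = (12 − 0)/(18 − 0) = 12/18 ≈ 0.6667.
R = 53 + 0.6667 × (162 − 53) = 125.67 → 126
G = 107 + 0.6667 × (179 − 107) = 155.002 → 155
B = 11 + 0.6667 × (202 − 11) = 138.34 → 138

(126, 155, 138)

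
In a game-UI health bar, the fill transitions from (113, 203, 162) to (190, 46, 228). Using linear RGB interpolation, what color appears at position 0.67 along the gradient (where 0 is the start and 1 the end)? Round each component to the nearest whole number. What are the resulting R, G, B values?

(165, 98, 206)

R = 113 + 0.67 × (190 − 113) = 113 + 0.67 × 77 = 164.59 → 165
G = 203 + 0.67 × (46 − 203) = 203 + 0.67 × -157 = 97.81 → 98
B = 162 + 0.67 × (228 − 162) = 162 + 0.67 × 66 = 206.22 → 206
So the blended color is (165, 98, 206), about #a562ce.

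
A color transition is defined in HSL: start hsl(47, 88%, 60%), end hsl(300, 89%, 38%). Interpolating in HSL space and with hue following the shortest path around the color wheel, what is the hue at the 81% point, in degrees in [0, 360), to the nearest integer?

Hue: 300 − 47 = 253°, but |253| > 180 so the shorter arc goes the other way: Δh = 253 − 360 = -107°.
H = 47 + 0.81 × (-107) = -39.67 → -40 → -40 mod 360 = 320°

320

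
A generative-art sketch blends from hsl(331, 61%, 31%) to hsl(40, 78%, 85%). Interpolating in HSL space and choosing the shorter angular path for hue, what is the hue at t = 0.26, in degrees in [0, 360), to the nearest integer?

349

Hue: 40 − 331 = -291°, but |-291| > 180 so the shorter arc goes the other way: Δh = -291 + 360 = 69°.
H = 331 + 0.26 × (69) = 348.94 → 349°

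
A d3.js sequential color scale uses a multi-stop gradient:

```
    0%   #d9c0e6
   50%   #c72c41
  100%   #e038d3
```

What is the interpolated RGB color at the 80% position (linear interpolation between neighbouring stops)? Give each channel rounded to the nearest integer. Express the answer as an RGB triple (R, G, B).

(214, 51, 153)

80% lies between the 50% and 100% stops, so the local fraction is t = (80 − 50)/(100 − 50) = 30/50 ≈ 0.6.
#c72c41 → (199, 44, 65); #e038d3 → (224, 56, 211).
R = 199 + 0.6 × (224 − 199) = 214 → 214
G = 44 + 0.6 × (56 − 44) = 51.2 → 51
B = 65 + 0.6 × (211 − 65) = 152.6 → 153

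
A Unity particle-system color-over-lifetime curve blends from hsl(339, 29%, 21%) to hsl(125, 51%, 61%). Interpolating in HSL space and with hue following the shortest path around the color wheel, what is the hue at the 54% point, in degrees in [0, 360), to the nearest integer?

58

Hue: 125 − 339 = -214°, but |-214| > 180 so the shorter arc goes the other way: Δh = -214 + 360 = 146°.
H = 339 + 0.54 × (146) = 417.84 → 418 → 418 mod 360 = 58°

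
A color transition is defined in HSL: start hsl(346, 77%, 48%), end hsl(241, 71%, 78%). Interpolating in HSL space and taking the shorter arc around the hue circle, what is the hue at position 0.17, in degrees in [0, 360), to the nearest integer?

328

Hue arc: Δh = 241 − 346 = -105° (|Δh| ≤ 180, already the shorter path).
H = 346 + 0.17 × (-105) = 328.15 → 328°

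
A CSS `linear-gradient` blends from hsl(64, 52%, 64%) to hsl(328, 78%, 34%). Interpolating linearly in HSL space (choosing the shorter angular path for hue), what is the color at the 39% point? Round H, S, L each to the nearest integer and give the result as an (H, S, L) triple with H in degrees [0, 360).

(27, 62, 52)

Hue: 328 − 64 = 264°, but |264| > 180 so the shorter arc goes the other way: Δh = 264 − 360 = -96°.
H = 64 + 0.39 × (-96) = 26.56 → 27°
S = 52 + 0.39 × (78 − 52) = 62.14 → 62%
L = 64 + 0.39 × (34 − 64) = 52.3 → 52%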